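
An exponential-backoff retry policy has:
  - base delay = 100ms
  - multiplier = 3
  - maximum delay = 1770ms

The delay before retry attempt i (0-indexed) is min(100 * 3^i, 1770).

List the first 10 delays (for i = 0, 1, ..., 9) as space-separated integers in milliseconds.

Computing each delay:
  i=0: min(100*3^0, 1770) = 100
  i=1: min(100*3^1, 1770) = 300
  i=2: min(100*3^2, 1770) = 900
  i=3: min(100*3^3, 1770) = 1770
  i=4: min(100*3^4, 1770) = 1770
  i=5: min(100*3^5, 1770) = 1770
  i=6: min(100*3^6, 1770) = 1770
  i=7: min(100*3^7, 1770) = 1770
  i=8: min(100*3^8, 1770) = 1770
  i=9: min(100*3^9, 1770) = 1770

Answer: 100 300 900 1770 1770 1770 1770 1770 1770 1770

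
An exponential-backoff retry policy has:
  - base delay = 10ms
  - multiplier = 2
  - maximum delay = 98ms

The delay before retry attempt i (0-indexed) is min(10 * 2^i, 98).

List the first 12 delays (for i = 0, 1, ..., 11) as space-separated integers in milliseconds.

Computing each delay:
  i=0: min(10*2^0, 98) = 10
  i=1: min(10*2^1, 98) = 20
  i=2: min(10*2^2, 98) = 40
  i=3: min(10*2^3, 98) = 80
  i=4: min(10*2^4, 98) = 98
  i=5: min(10*2^5, 98) = 98
  i=6: min(10*2^6, 98) = 98
  i=7: min(10*2^7, 98) = 98
  i=8: min(10*2^8, 98) = 98
  i=9: min(10*2^9, 98) = 98
  i=10: min(10*2^10, 98) = 98
  i=11: min(10*2^11, 98) = 98

Answer: 10 20 40 80 98 98 98 98 98 98 98 98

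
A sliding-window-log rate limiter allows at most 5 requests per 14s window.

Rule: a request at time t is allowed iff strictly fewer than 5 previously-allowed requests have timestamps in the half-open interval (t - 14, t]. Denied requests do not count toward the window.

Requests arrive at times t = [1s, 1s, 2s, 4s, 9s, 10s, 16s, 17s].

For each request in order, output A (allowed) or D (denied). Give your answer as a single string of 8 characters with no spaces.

Answer: AAAAADAA

Derivation:
Tracking allowed requests in the window:
  req#1 t=1s: ALLOW
  req#2 t=1s: ALLOW
  req#3 t=2s: ALLOW
  req#4 t=4s: ALLOW
  req#5 t=9s: ALLOW
  req#6 t=10s: DENY
  req#7 t=16s: ALLOW
  req#8 t=17s: ALLOW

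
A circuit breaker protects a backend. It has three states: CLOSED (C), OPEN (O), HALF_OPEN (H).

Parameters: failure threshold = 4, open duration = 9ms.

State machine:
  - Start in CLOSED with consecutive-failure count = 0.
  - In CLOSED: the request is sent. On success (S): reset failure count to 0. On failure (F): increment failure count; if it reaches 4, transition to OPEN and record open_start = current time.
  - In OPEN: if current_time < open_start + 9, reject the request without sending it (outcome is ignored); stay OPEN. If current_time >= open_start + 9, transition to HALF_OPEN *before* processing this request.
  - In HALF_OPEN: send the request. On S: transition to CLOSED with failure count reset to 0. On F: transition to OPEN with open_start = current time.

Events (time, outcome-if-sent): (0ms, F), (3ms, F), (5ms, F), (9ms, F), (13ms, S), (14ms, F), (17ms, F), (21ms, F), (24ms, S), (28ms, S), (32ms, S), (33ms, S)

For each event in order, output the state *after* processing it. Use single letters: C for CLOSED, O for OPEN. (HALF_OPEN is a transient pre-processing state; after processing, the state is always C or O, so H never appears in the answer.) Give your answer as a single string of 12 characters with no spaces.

Answer: CCCOOOOOOOCC

Derivation:
State after each event:
  event#1 t=0ms outcome=F: state=CLOSED
  event#2 t=3ms outcome=F: state=CLOSED
  event#3 t=5ms outcome=F: state=CLOSED
  event#4 t=9ms outcome=F: state=OPEN
  event#5 t=13ms outcome=S: state=OPEN
  event#6 t=14ms outcome=F: state=OPEN
  event#7 t=17ms outcome=F: state=OPEN
  event#8 t=21ms outcome=F: state=OPEN
  event#9 t=24ms outcome=S: state=OPEN
  event#10 t=28ms outcome=S: state=OPEN
  event#11 t=32ms outcome=S: state=CLOSED
  event#12 t=33ms outcome=S: state=CLOSED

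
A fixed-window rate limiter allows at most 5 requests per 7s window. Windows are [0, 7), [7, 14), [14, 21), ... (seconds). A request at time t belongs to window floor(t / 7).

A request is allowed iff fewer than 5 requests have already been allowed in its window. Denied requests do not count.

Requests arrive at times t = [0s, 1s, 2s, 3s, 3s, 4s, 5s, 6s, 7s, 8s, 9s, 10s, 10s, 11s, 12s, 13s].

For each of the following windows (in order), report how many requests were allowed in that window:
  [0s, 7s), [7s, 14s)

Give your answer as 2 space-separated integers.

Processing requests:
  req#1 t=0s (window 0): ALLOW
  req#2 t=1s (window 0): ALLOW
  req#3 t=2s (window 0): ALLOW
  req#4 t=3s (window 0): ALLOW
  req#5 t=3s (window 0): ALLOW
  req#6 t=4s (window 0): DENY
  req#7 t=5s (window 0): DENY
  req#8 t=6s (window 0): DENY
  req#9 t=7s (window 1): ALLOW
  req#10 t=8s (window 1): ALLOW
  req#11 t=9s (window 1): ALLOW
  req#12 t=10s (window 1): ALLOW
  req#13 t=10s (window 1): ALLOW
  req#14 t=11s (window 1): DENY
  req#15 t=12s (window 1): DENY
  req#16 t=13s (window 1): DENY

Allowed counts by window: 5 5

Answer: 5 5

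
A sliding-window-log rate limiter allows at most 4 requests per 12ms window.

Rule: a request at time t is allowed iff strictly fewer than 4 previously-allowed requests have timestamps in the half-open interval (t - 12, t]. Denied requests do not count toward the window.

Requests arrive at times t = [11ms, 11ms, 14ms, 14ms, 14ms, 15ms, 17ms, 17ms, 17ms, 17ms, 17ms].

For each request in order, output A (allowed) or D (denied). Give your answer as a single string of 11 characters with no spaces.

Answer: AAAADDDDDDD

Derivation:
Tracking allowed requests in the window:
  req#1 t=11ms: ALLOW
  req#2 t=11ms: ALLOW
  req#3 t=14ms: ALLOW
  req#4 t=14ms: ALLOW
  req#5 t=14ms: DENY
  req#6 t=15ms: DENY
  req#7 t=17ms: DENY
  req#8 t=17ms: DENY
  req#9 t=17ms: DENY
  req#10 t=17ms: DENY
  req#11 t=17ms: DENY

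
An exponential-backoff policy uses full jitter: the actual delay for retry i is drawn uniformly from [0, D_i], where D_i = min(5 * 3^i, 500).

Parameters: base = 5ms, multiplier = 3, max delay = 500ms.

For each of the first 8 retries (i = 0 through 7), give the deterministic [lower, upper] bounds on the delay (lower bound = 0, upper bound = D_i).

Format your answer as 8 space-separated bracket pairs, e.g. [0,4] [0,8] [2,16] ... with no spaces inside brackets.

Answer: [0,5] [0,15] [0,45] [0,135] [0,405] [0,500] [0,500] [0,500]

Derivation:
Computing bounds per retry:
  i=0: D_i=min(5*3^0,500)=5, bounds=[0,5]
  i=1: D_i=min(5*3^1,500)=15, bounds=[0,15]
  i=2: D_i=min(5*3^2,500)=45, bounds=[0,45]
  i=3: D_i=min(5*3^3,500)=135, bounds=[0,135]
  i=4: D_i=min(5*3^4,500)=405, bounds=[0,405]
  i=5: D_i=min(5*3^5,500)=500, bounds=[0,500]
  i=6: D_i=min(5*3^6,500)=500, bounds=[0,500]
  i=7: D_i=min(5*3^7,500)=500, bounds=[0,500]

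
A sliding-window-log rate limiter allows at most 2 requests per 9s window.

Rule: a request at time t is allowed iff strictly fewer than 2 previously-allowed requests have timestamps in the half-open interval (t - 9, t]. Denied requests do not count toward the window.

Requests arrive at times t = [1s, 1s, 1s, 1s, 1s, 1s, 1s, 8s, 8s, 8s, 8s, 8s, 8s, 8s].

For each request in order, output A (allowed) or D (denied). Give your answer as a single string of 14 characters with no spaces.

Answer: AADDDDDDDDDDDD

Derivation:
Tracking allowed requests in the window:
  req#1 t=1s: ALLOW
  req#2 t=1s: ALLOW
  req#3 t=1s: DENY
  req#4 t=1s: DENY
  req#5 t=1s: DENY
  req#6 t=1s: DENY
  req#7 t=1s: DENY
  req#8 t=8s: DENY
  req#9 t=8s: DENY
  req#10 t=8s: DENY
  req#11 t=8s: DENY
  req#12 t=8s: DENY
  req#13 t=8s: DENY
  req#14 t=8s: DENY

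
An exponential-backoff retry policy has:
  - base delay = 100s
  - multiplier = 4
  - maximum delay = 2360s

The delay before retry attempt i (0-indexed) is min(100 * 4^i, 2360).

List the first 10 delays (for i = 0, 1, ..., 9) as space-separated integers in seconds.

Answer: 100 400 1600 2360 2360 2360 2360 2360 2360 2360

Derivation:
Computing each delay:
  i=0: min(100*4^0, 2360) = 100
  i=1: min(100*4^1, 2360) = 400
  i=2: min(100*4^2, 2360) = 1600
  i=3: min(100*4^3, 2360) = 2360
  i=4: min(100*4^4, 2360) = 2360
  i=5: min(100*4^5, 2360) = 2360
  i=6: min(100*4^6, 2360) = 2360
  i=7: min(100*4^7, 2360) = 2360
  i=8: min(100*4^8, 2360) = 2360
  i=9: min(100*4^9, 2360) = 2360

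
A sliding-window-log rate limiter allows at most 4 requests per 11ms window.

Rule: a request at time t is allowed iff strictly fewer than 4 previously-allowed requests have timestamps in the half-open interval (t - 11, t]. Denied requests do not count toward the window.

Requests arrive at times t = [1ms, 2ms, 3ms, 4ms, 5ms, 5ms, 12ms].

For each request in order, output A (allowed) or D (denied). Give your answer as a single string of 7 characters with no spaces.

Answer: AAAADDA

Derivation:
Tracking allowed requests in the window:
  req#1 t=1ms: ALLOW
  req#2 t=2ms: ALLOW
  req#3 t=3ms: ALLOW
  req#4 t=4ms: ALLOW
  req#5 t=5ms: DENY
  req#6 t=5ms: DENY
  req#7 t=12ms: ALLOW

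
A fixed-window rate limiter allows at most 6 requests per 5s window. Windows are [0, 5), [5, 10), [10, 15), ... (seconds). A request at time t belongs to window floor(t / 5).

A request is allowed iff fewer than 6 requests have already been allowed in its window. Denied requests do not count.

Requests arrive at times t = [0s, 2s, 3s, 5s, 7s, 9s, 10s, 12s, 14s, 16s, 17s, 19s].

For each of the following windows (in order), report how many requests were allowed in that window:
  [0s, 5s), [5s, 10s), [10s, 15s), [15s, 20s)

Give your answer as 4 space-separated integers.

Processing requests:
  req#1 t=0s (window 0): ALLOW
  req#2 t=2s (window 0): ALLOW
  req#3 t=3s (window 0): ALLOW
  req#4 t=5s (window 1): ALLOW
  req#5 t=7s (window 1): ALLOW
  req#6 t=9s (window 1): ALLOW
  req#7 t=10s (window 2): ALLOW
  req#8 t=12s (window 2): ALLOW
  req#9 t=14s (window 2): ALLOW
  req#10 t=16s (window 3): ALLOW
  req#11 t=17s (window 3): ALLOW
  req#12 t=19s (window 3): ALLOW

Allowed counts by window: 3 3 3 3

Answer: 3 3 3 3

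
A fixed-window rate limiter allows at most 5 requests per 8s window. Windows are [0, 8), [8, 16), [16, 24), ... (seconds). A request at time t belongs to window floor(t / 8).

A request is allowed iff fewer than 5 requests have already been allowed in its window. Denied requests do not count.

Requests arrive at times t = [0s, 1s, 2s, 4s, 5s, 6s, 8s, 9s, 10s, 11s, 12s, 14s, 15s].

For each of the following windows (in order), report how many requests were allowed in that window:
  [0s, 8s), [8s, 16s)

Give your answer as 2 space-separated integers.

Answer: 5 5

Derivation:
Processing requests:
  req#1 t=0s (window 0): ALLOW
  req#2 t=1s (window 0): ALLOW
  req#3 t=2s (window 0): ALLOW
  req#4 t=4s (window 0): ALLOW
  req#5 t=5s (window 0): ALLOW
  req#6 t=6s (window 0): DENY
  req#7 t=8s (window 1): ALLOW
  req#8 t=9s (window 1): ALLOW
  req#9 t=10s (window 1): ALLOW
  req#10 t=11s (window 1): ALLOW
  req#11 t=12s (window 1): ALLOW
  req#12 t=14s (window 1): DENY
  req#13 t=15s (window 1): DENY

Allowed counts by window: 5 5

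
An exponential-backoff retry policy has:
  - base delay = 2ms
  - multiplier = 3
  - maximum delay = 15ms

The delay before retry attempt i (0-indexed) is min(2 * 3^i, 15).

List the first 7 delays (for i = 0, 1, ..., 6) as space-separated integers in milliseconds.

Answer: 2 6 15 15 15 15 15

Derivation:
Computing each delay:
  i=0: min(2*3^0, 15) = 2
  i=1: min(2*3^1, 15) = 6
  i=2: min(2*3^2, 15) = 15
  i=3: min(2*3^3, 15) = 15
  i=4: min(2*3^4, 15) = 15
  i=5: min(2*3^5, 15) = 15
  i=6: min(2*3^6, 15) = 15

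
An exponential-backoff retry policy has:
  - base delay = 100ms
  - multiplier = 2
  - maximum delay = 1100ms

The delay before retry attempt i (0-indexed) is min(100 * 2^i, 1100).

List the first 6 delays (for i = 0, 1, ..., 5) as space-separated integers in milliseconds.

Answer: 100 200 400 800 1100 1100

Derivation:
Computing each delay:
  i=0: min(100*2^0, 1100) = 100
  i=1: min(100*2^1, 1100) = 200
  i=2: min(100*2^2, 1100) = 400
  i=3: min(100*2^3, 1100) = 800
  i=4: min(100*2^4, 1100) = 1100
  i=5: min(100*2^5, 1100) = 1100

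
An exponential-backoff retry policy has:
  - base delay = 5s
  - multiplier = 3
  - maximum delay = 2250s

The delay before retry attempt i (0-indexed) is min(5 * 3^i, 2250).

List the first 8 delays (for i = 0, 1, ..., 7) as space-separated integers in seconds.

Answer: 5 15 45 135 405 1215 2250 2250

Derivation:
Computing each delay:
  i=0: min(5*3^0, 2250) = 5
  i=1: min(5*3^1, 2250) = 15
  i=2: min(5*3^2, 2250) = 45
  i=3: min(5*3^3, 2250) = 135
  i=4: min(5*3^4, 2250) = 405
  i=5: min(5*3^5, 2250) = 1215
  i=6: min(5*3^6, 2250) = 2250
  i=7: min(5*3^7, 2250) = 2250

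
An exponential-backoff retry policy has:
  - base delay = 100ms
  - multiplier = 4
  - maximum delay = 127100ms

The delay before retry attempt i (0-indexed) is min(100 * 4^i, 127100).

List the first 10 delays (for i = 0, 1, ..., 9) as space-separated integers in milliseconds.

Answer: 100 400 1600 6400 25600 102400 127100 127100 127100 127100

Derivation:
Computing each delay:
  i=0: min(100*4^0, 127100) = 100
  i=1: min(100*4^1, 127100) = 400
  i=2: min(100*4^2, 127100) = 1600
  i=3: min(100*4^3, 127100) = 6400
  i=4: min(100*4^4, 127100) = 25600
  i=5: min(100*4^5, 127100) = 102400
  i=6: min(100*4^6, 127100) = 127100
  i=7: min(100*4^7, 127100) = 127100
  i=8: min(100*4^8, 127100) = 127100
  i=9: min(100*4^9, 127100) = 127100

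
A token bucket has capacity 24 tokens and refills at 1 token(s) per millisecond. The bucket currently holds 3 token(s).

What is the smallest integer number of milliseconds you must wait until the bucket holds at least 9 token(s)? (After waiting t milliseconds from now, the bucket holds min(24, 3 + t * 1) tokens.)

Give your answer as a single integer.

Need 3 + t * 1 >= 9, so t >= 6/1.
Smallest integer t = ceil(6/1) = 6.

Answer: 6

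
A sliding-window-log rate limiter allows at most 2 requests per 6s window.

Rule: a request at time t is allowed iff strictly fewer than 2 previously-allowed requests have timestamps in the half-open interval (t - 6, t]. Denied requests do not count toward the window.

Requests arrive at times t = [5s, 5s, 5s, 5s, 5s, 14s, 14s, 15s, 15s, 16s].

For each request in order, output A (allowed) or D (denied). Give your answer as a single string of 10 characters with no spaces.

Tracking allowed requests in the window:
  req#1 t=5s: ALLOW
  req#2 t=5s: ALLOW
  req#3 t=5s: DENY
  req#4 t=5s: DENY
  req#5 t=5s: DENY
  req#6 t=14s: ALLOW
  req#7 t=14s: ALLOW
  req#8 t=15s: DENY
  req#9 t=15s: DENY
  req#10 t=16s: DENY

Answer: AADDDAADDD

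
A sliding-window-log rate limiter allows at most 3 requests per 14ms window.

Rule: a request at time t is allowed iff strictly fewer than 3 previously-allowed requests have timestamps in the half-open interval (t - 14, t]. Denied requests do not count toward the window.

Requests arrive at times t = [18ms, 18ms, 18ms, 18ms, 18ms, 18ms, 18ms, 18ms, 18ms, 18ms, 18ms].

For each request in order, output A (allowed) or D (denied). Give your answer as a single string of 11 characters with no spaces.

Answer: AAADDDDDDDD

Derivation:
Tracking allowed requests in the window:
  req#1 t=18ms: ALLOW
  req#2 t=18ms: ALLOW
  req#3 t=18ms: ALLOW
  req#4 t=18ms: DENY
  req#5 t=18ms: DENY
  req#6 t=18ms: DENY
  req#7 t=18ms: DENY
  req#8 t=18ms: DENY
  req#9 t=18ms: DENY
  req#10 t=18ms: DENY
  req#11 t=18ms: DENY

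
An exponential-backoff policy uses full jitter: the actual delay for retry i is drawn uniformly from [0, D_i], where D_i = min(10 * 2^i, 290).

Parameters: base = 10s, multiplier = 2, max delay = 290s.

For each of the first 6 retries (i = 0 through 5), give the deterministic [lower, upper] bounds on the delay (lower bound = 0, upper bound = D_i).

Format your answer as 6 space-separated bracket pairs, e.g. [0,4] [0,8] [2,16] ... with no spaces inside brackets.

Computing bounds per retry:
  i=0: D_i=min(10*2^0,290)=10, bounds=[0,10]
  i=1: D_i=min(10*2^1,290)=20, bounds=[0,20]
  i=2: D_i=min(10*2^2,290)=40, bounds=[0,40]
  i=3: D_i=min(10*2^3,290)=80, bounds=[0,80]
  i=4: D_i=min(10*2^4,290)=160, bounds=[0,160]
  i=5: D_i=min(10*2^5,290)=290, bounds=[0,290]

Answer: [0,10] [0,20] [0,40] [0,80] [0,160] [0,290]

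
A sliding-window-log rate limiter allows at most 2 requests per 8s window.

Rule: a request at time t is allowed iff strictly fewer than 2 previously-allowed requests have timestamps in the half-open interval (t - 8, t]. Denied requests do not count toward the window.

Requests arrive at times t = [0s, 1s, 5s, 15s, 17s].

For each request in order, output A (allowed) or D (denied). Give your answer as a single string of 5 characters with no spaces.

Tracking allowed requests in the window:
  req#1 t=0s: ALLOW
  req#2 t=1s: ALLOW
  req#3 t=5s: DENY
  req#4 t=15s: ALLOW
  req#5 t=17s: ALLOW

Answer: AADAA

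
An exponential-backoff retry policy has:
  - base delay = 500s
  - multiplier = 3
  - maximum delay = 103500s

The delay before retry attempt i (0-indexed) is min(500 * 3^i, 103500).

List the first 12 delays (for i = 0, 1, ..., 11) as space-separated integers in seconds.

Computing each delay:
  i=0: min(500*3^0, 103500) = 500
  i=1: min(500*3^1, 103500) = 1500
  i=2: min(500*3^2, 103500) = 4500
  i=3: min(500*3^3, 103500) = 13500
  i=4: min(500*3^4, 103500) = 40500
  i=5: min(500*3^5, 103500) = 103500
  i=6: min(500*3^6, 103500) = 103500
  i=7: min(500*3^7, 103500) = 103500
  i=8: min(500*3^8, 103500) = 103500
  i=9: min(500*3^9, 103500) = 103500
  i=10: min(500*3^10, 103500) = 103500
  i=11: min(500*3^11, 103500) = 103500

Answer: 500 1500 4500 13500 40500 103500 103500 103500 103500 103500 103500 103500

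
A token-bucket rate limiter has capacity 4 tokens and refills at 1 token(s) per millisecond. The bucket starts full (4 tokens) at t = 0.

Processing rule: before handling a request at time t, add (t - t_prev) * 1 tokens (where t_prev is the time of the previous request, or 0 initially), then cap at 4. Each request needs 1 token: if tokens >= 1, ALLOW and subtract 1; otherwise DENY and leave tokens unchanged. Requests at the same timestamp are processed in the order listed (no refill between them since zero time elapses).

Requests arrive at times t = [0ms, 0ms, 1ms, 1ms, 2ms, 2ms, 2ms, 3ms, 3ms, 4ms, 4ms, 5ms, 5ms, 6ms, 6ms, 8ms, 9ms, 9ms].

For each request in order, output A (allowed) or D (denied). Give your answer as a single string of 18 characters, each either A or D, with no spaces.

Simulating step by step:
  req#1 t=0ms: ALLOW
  req#2 t=0ms: ALLOW
  req#3 t=1ms: ALLOW
  req#4 t=1ms: ALLOW
  req#5 t=2ms: ALLOW
  req#6 t=2ms: ALLOW
  req#7 t=2ms: DENY
  req#8 t=3ms: ALLOW
  req#9 t=3ms: DENY
  req#10 t=4ms: ALLOW
  req#11 t=4ms: DENY
  req#12 t=5ms: ALLOW
  req#13 t=5ms: DENY
  req#14 t=6ms: ALLOW
  req#15 t=6ms: DENY
  req#16 t=8ms: ALLOW
  req#17 t=9ms: ALLOW
  req#18 t=9ms: ALLOW

Answer: AAAAAADADADADADAAA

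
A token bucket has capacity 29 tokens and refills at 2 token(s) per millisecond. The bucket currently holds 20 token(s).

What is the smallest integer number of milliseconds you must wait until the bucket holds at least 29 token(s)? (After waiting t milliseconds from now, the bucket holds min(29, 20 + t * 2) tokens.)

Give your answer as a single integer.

Answer: 5

Derivation:
Need 20 + t * 2 >= 29, so t >= 9/2.
Smallest integer t = ceil(9/2) = 5.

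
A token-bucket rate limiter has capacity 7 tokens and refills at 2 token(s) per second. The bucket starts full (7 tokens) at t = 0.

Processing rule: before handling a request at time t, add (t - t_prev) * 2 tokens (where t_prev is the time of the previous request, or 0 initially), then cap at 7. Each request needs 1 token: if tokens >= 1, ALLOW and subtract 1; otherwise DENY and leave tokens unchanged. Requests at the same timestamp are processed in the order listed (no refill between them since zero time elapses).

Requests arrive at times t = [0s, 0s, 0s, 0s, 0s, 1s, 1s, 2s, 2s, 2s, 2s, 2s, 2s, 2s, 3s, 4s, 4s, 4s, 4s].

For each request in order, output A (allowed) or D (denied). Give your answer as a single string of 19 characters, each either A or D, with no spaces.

Answer: AAAAAAAAAAADDDAAAAD

Derivation:
Simulating step by step:
  req#1 t=0s: ALLOW
  req#2 t=0s: ALLOW
  req#3 t=0s: ALLOW
  req#4 t=0s: ALLOW
  req#5 t=0s: ALLOW
  req#6 t=1s: ALLOW
  req#7 t=1s: ALLOW
  req#8 t=2s: ALLOW
  req#9 t=2s: ALLOW
  req#10 t=2s: ALLOW
  req#11 t=2s: ALLOW
  req#12 t=2s: DENY
  req#13 t=2s: DENY
  req#14 t=2s: DENY
  req#15 t=3s: ALLOW
  req#16 t=4s: ALLOW
  req#17 t=4s: ALLOW
  req#18 t=4s: ALLOW
  req#19 t=4s: DENY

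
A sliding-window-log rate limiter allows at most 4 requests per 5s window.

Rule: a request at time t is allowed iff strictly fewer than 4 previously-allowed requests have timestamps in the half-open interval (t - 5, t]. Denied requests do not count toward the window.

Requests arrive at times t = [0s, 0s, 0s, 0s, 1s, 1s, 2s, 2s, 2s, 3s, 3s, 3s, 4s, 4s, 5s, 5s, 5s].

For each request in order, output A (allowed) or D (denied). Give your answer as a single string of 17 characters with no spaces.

Answer: AAAADDDDDDDDDDAAA

Derivation:
Tracking allowed requests in the window:
  req#1 t=0s: ALLOW
  req#2 t=0s: ALLOW
  req#3 t=0s: ALLOW
  req#4 t=0s: ALLOW
  req#5 t=1s: DENY
  req#6 t=1s: DENY
  req#7 t=2s: DENY
  req#8 t=2s: DENY
  req#9 t=2s: DENY
  req#10 t=3s: DENY
  req#11 t=3s: DENY
  req#12 t=3s: DENY
  req#13 t=4s: DENY
  req#14 t=4s: DENY
  req#15 t=5s: ALLOW
  req#16 t=5s: ALLOW
  req#17 t=5s: ALLOW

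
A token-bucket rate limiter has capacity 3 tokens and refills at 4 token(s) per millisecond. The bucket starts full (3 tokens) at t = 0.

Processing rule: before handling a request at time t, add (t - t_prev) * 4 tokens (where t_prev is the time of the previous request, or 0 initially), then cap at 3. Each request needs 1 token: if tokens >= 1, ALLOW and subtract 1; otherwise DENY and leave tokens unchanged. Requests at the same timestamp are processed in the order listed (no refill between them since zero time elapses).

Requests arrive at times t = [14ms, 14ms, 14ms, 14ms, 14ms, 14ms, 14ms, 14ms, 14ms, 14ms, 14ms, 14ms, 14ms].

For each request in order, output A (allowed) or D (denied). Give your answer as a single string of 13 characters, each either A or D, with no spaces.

Simulating step by step:
  req#1 t=14ms: ALLOW
  req#2 t=14ms: ALLOW
  req#3 t=14ms: ALLOW
  req#4 t=14ms: DENY
  req#5 t=14ms: DENY
  req#6 t=14ms: DENY
  req#7 t=14ms: DENY
  req#8 t=14ms: DENY
  req#9 t=14ms: DENY
  req#10 t=14ms: DENY
  req#11 t=14ms: DENY
  req#12 t=14ms: DENY
  req#13 t=14ms: DENY

Answer: AAADDDDDDDDDD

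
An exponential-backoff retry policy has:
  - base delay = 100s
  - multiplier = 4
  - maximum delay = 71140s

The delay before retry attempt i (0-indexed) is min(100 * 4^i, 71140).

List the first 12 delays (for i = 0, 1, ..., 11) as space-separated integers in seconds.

Computing each delay:
  i=0: min(100*4^0, 71140) = 100
  i=1: min(100*4^1, 71140) = 400
  i=2: min(100*4^2, 71140) = 1600
  i=3: min(100*4^3, 71140) = 6400
  i=4: min(100*4^4, 71140) = 25600
  i=5: min(100*4^5, 71140) = 71140
  i=6: min(100*4^6, 71140) = 71140
  i=7: min(100*4^7, 71140) = 71140
  i=8: min(100*4^8, 71140) = 71140
  i=9: min(100*4^9, 71140) = 71140
  i=10: min(100*4^10, 71140) = 71140
  i=11: min(100*4^11, 71140) = 71140

Answer: 100 400 1600 6400 25600 71140 71140 71140 71140 71140 71140 71140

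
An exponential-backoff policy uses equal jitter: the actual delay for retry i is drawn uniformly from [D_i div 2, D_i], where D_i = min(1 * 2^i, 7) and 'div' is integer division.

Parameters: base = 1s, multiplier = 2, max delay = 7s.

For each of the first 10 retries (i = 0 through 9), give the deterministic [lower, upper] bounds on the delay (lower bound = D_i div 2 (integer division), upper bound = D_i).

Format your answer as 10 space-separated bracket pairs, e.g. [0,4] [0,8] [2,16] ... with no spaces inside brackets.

Computing bounds per retry:
  i=0: D_i=min(1*2^0,7)=1, bounds=[0,1]
  i=1: D_i=min(1*2^1,7)=2, bounds=[1,2]
  i=2: D_i=min(1*2^2,7)=4, bounds=[2,4]
  i=3: D_i=min(1*2^3,7)=7, bounds=[3,7]
  i=4: D_i=min(1*2^4,7)=7, bounds=[3,7]
  i=5: D_i=min(1*2^5,7)=7, bounds=[3,7]
  i=6: D_i=min(1*2^6,7)=7, bounds=[3,7]
  i=7: D_i=min(1*2^7,7)=7, bounds=[3,7]
  i=8: D_i=min(1*2^8,7)=7, bounds=[3,7]
  i=9: D_i=min(1*2^9,7)=7, bounds=[3,7]

Answer: [0,1] [1,2] [2,4] [3,7] [3,7] [3,7] [3,7] [3,7] [3,7] [3,7]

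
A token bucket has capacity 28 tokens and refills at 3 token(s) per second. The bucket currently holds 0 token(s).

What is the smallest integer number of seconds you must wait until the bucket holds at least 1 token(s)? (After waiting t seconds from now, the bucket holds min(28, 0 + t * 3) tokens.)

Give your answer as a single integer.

Need 0 + t * 3 >= 1, so t >= 1/3.
Smallest integer t = ceil(1/3) = 1.

Answer: 1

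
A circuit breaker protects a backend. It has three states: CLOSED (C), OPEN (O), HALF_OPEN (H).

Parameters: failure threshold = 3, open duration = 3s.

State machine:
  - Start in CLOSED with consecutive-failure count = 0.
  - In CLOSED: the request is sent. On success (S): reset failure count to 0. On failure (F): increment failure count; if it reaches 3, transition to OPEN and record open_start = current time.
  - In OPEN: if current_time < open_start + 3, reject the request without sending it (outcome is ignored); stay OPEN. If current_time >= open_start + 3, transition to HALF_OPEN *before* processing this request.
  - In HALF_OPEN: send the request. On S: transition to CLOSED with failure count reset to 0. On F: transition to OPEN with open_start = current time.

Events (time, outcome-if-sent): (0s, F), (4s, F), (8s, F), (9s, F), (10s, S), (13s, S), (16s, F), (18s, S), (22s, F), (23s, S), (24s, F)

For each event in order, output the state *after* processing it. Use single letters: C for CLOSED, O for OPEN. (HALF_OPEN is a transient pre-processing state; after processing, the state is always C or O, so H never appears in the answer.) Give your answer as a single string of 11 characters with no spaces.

Answer: CCOOOCCCCCC

Derivation:
State after each event:
  event#1 t=0s outcome=F: state=CLOSED
  event#2 t=4s outcome=F: state=CLOSED
  event#3 t=8s outcome=F: state=OPEN
  event#4 t=9s outcome=F: state=OPEN
  event#5 t=10s outcome=S: state=OPEN
  event#6 t=13s outcome=S: state=CLOSED
  event#7 t=16s outcome=F: state=CLOSED
  event#8 t=18s outcome=S: state=CLOSED
  event#9 t=22s outcome=F: state=CLOSED
  event#10 t=23s outcome=S: state=CLOSED
  event#11 t=24s outcome=F: state=CLOSED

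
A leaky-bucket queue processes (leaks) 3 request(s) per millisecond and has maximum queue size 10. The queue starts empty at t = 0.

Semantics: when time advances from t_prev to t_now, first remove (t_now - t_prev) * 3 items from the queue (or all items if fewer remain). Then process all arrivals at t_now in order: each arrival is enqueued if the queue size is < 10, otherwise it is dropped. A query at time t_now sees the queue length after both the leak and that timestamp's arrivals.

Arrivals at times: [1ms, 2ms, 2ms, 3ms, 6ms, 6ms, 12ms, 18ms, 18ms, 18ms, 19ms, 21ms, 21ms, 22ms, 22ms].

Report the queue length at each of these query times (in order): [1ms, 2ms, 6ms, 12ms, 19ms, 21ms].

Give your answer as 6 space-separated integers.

Answer: 1 2 2 1 1 2

Derivation:
Queue lengths at query times:
  query t=1ms: backlog = 1
  query t=2ms: backlog = 2
  query t=6ms: backlog = 2
  query t=12ms: backlog = 1
  query t=19ms: backlog = 1
  query t=21ms: backlog = 2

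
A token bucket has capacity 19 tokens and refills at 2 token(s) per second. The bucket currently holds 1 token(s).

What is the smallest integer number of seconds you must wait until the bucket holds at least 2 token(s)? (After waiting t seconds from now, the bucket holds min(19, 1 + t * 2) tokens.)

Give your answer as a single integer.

Need 1 + t * 2 >= 2, so t >= 1/2.
Smallest integer t = ceil(1/2) = 1.

Answer: 1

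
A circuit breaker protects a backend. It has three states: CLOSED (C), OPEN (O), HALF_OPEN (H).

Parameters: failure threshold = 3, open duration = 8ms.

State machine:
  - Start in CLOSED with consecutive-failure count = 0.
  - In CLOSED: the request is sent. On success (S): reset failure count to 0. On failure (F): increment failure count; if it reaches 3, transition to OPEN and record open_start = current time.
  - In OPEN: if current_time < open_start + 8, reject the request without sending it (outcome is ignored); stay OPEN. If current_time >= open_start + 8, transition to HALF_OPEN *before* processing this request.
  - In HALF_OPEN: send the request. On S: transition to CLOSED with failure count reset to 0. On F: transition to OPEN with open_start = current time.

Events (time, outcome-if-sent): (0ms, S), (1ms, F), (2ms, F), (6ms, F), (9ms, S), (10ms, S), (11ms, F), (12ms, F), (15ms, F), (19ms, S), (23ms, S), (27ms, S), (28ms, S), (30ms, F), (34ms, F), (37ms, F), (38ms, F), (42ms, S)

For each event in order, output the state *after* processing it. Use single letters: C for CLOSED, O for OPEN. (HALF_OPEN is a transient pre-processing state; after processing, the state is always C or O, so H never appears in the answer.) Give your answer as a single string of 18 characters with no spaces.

Answer: CCCOOOOOOOCCCCCOOO

Derivation:
State after each event:
  event#1 t=0ms outcome=S: state=CLOSED
  event#2 t=1ms outcome=F: state=CLOSED
  event#3 t=2ms outcome=F: state=CLOSED
  event#4 t=6ms outcome=F: state=OPEN
  event#5 t=9ms outcome=S: state=OPEN
  event#6 t=10ms outcome=S: state=OPEN
  event#7 t=11ms outcome=F: state=OPEN
  event#8 t=12ms outcome=F: state=OPEN
  event#9 t=15ms outcome=F: state=OPEN
  event#10 t=19ms outcome=S: state=OPEN
  event#11 t=23ms outcome=S: state=CLOSED
  event#12 t=27ms outcome=S: state=CLOSED
  event#13 t=28ms outcome=S: state=CLOSED
  event#14 t=30ms outcome=F: state=CLOSED
  event#15 t=34ms outcome=F: state=CLOSED
  event#16 t=37ms outcome=F: state=OPEN
  event#17 t=38ms outcome=F: state=OPEN
  event#18 t=42ms outcome=S: state=OPEN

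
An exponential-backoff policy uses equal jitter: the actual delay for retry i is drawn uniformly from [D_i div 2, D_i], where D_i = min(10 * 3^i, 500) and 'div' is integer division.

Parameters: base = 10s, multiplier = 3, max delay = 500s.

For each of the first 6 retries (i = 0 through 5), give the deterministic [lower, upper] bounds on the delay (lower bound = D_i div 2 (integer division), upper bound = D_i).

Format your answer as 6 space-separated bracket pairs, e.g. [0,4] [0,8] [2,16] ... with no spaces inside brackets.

Computing bounds per retry:
  i=0: D_i=min(10*3^0,500)=10, bounds=[5,10]
  i=1: D_i=min(10*3^1,500)=30, bounds=[15,30]
  i=2: D_i=min(10*3^2,500)=90, bounds=[45,90]
  i=3: D_i=min(10*3^3,500)=270, bounds=[135,270]
  i=4: D_i=min(10*3^4,500)=500, bounds=[250,500]
  i=5: D_i=min(10*3^5,500)=500, bounds=[250,500]

Answer: [5,10] [15,30] [45,90] [135,270] [250,500] [250,500]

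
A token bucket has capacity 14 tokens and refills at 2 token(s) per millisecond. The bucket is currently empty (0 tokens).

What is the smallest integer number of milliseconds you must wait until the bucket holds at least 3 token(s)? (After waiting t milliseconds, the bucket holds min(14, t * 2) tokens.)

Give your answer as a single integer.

Need t * 2 >= 3, so t >= 3/2.
Smallest integer t = ceil(3/2) = 2.

Answer: 2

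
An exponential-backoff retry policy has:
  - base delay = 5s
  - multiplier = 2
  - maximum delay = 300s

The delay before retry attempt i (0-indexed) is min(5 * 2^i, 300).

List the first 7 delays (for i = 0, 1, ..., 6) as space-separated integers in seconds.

Computing each delay:
  i=0: min(5*2^0, 300) = 5
  i=1: min(5*2^1, 300) = 10
  i=2: min(5*2^2, 300) = 20
  i=3: min(5*2^3, 300) = 40
  i=4: min(5*2^4, 300) = 80
  i=5: min(5*2^5, 300) = 160
  i=6: min(5*2^6, 300) = 300

Answer: 5 10 20 40 80 160 300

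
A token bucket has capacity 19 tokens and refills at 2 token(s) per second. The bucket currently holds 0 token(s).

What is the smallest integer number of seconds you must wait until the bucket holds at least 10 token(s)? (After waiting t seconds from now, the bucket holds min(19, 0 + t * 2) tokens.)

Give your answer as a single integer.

Need 0 + t * 2 >= 10, so t >= 10/2.
Smallest integer t = ceil(10/2) = 5.

Answer: 5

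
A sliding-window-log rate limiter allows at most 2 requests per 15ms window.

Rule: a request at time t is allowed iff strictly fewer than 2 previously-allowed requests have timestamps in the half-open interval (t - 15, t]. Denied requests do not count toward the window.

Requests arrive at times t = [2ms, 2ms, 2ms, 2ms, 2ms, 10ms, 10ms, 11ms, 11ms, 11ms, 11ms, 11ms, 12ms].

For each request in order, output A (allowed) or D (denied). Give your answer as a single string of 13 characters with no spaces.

Tracking allowed requests in the window:
  req#1 t=2ms: ALLOW
  req#2 t=2ms: ALLOW
  req#3 t=2ms: DENY
  req#4 t=2ms: DENY
  req#5 t=2ms: DENY
  req#6 t=10ms: DENY
  req#7 t=10ms: DENY
  req#8 t=11ms: DENY
  req#9 t=11ms: DENY
  req#10 t=11ms: DENY
  req#11 t=11ms: DENY
  req#12 t=11ms: DENY
  req#13 t=12ms: DENY

Answer: AADDDDDDDDDDD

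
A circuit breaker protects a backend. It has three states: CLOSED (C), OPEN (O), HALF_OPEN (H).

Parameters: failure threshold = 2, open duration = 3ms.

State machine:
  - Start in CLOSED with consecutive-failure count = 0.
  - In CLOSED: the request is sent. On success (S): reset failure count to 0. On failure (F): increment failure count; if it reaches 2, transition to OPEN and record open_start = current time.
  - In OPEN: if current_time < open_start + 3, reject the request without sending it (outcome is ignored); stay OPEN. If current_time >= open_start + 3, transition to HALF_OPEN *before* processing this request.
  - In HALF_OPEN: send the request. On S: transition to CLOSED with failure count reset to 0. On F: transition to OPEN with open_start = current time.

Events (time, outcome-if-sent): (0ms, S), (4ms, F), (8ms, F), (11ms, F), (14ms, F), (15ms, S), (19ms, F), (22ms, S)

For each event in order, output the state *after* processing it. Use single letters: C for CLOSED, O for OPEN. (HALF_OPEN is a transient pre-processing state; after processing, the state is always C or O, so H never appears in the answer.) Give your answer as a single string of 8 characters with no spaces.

State after each event:
  event#1 t=0ms outcome=S: state=CLOSED
  event#2 t=4ms outcome=F: state=CLOSED
  event#3 t=8ms outcome=F: state=OPEN
  event#4 t=11ms outcome=F: state=OPEN
  event#5 t=14ms outcome=F: state=OPEN
  event#6 t=15ms outcome=S: state=OPEN
  event#7 t=19ms outcome=F: state=OPEN
  event#8 t=22ms outcome=S: state=CLOSED

Answer: CCOOOOOC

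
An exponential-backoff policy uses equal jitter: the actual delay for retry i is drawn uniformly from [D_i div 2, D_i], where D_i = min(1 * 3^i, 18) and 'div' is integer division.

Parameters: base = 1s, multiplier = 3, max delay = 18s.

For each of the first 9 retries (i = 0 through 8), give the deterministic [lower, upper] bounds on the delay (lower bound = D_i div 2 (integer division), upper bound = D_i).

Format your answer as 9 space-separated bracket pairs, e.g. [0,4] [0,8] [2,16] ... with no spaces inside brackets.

Answer: [0,1] [1,3] [4,9] [9,18] [9,18] [9,18] [9,18] [9,18] [9,18]

Derivation:
Computing bounds per retry:
  i=0: D_i=min(1*3^0,18)=1, bounds=[0,1]
  i=1: D_i=min(1*3^1,18)=3, bounds=[1,3]
  i=2: D_i=min(1*3^2,18)=9, bounds=[4,9]
  i=3: D_i=min(1*3^3,18)=18, bounds=[9,18]
  i=4: D_i=min(1*3^4,18)=18, bounds=[9,18]
  i=5: D_i=min(1*3^5,18)=18, bounds=[9,18]
  i=6: D_i=min(1*3^6,18)=18, bounds=[9,18]
  i=7: D_i=min(1*3^7,18)=18, bounds=[9,18]
  i=8: D_i=min(1*3^8,18)=18, bounds=[9,18]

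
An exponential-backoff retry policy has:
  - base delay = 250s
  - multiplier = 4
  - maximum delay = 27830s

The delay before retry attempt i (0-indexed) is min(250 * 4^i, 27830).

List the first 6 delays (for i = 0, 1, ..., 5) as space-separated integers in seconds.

Answer: 250 1000 4000 16000 27830 27830

Derivation:
Computing each delay:
  i=0: min(250*4^0, 27830) = 250
  i=1: min(250*4^1, 27830) = 1000
  i=2: min(250*4^2, 27830) = 4000
  i=3: min(250*4^3, 27830) = 16000
  i=4: min(250*4^4, 27830) = 27830
  i=5: min(250*4^5, 27830) = 27830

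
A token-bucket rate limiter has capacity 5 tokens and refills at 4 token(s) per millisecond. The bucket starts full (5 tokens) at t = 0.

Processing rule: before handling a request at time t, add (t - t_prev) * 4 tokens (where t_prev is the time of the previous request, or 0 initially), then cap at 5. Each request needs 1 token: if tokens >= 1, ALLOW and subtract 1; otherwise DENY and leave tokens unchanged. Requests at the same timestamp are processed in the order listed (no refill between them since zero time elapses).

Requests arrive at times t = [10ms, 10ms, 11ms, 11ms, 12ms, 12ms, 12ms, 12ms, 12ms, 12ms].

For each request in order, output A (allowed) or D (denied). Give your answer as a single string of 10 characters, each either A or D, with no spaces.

Simulating step by step:
  req#1 t=10ms: ALLOW
  req#2 t=10ms: ALLOW
  req#3 t=11ms: ALLOW
  req#4 t=11ms: ALLOW
  req#5 t=12ms: ALLOW
  req#6 t=12ms: ALLOW
  req#7 t=12ms: ALLOW
  req#8 t=12ms: ALLOW
  req#9 t=12ms: ALLOW
  req#10 t=12ms: DENY

Answer: AAAAAAAAAD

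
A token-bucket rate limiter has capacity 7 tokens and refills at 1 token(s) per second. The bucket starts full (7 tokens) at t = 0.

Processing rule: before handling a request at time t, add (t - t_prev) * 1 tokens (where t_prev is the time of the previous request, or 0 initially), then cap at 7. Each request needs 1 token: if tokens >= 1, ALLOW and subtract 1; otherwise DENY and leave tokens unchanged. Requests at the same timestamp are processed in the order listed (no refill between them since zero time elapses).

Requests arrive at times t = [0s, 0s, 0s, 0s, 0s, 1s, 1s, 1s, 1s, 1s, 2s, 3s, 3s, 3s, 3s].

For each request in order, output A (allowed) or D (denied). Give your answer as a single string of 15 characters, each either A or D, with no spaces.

Simulating step by step:
  req#1 t=0s: ALLOW
  req#2 t=0s: ALLOW
  req#3 t=0s: ALLOW
  req#4 t=0s: ALLOW
  req#5 t=0s: ALLOW
  req#6 t=1s: ALLOW
  req#7 t=1s: ALLOW
  req#8 t=1s: ALLOW
  req#9 t=1s: DENY
  req#10 t=1s: DENY
  req#11 t=2s: ALLOW
  req#12 t=3s: ALLOW
  req#13 t=3s: DENY
  req#14 t=3s: DENY
  req#15 t=3s: DENY

Answer: AAAAAAAADDAADDD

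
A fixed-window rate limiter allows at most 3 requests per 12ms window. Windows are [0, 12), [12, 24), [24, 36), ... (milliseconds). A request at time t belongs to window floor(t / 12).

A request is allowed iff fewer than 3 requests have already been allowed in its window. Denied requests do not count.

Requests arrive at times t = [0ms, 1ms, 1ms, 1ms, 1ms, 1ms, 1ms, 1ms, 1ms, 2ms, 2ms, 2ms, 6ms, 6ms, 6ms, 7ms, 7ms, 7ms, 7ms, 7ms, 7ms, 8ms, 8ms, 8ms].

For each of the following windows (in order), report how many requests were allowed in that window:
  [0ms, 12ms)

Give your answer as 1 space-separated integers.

Answer: 3

Derivation:
Processing requests:
  req#1 t=0ms (window 0): ALLOW
  req#2 t=1ms (window 0): ALLOW
  req#3 t=1ms (window 0): ALLOW
  req#4 t=1ms (window 0): DENY
  req#5 t=1ms (window 0): DENY
  req#6 t=1ms (window 0): DENY
  req#7 t=1ms (window 0): DENY
  req#8 t=1ms (window 0): DENY
  req#9 t=1ms (window 0): DENY
  req#10 t=2ms (window 0): DENY
  req#11 t=2ms (window 0): DENY
  req#12 t=2ms (window 0): DENY
  req#13 t=6ms (window 0): DENY
  req#14 t=6ms (window 0): DENY
  req#15 t=6ms (window 0): DENY
  req#16 t=7ms (window 0): DENY
  req#17 t=7ms (window 0): DENY
  req#18 t=7ms (window 0): DENY
  req#19 t=7ms (window 0): DENY
  req#20 t=7ms (window 0): DENY
  req#21 t=7ms (window 0): DENY
  req#22 t=8ms (window 0): DENY
  req#23 t=8ms (window 0): DENY
  req#24 t=8ms (window 0): DENY

Allowed counts by window: 3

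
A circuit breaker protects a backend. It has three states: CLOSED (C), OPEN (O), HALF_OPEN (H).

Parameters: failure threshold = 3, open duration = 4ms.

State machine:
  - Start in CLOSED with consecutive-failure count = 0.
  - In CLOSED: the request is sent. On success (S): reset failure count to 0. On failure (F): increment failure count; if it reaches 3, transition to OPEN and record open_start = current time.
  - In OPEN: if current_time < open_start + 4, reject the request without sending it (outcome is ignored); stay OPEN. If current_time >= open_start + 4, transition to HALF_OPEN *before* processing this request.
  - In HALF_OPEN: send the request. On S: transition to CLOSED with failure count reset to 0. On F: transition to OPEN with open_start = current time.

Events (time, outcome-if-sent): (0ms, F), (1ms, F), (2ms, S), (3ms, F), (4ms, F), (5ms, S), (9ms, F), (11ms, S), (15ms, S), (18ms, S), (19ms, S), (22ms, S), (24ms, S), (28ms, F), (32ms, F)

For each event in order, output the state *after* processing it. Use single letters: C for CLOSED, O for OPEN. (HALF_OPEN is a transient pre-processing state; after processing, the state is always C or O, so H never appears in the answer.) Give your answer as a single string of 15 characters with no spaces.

State after each event:
  event#1 t=0ms outcome=F: state=CLOSED
  event#2 t=1ms outcome=F: state=CLOSED
  event#3 t=2ms outcome=S: state=CLOSED
  event#4 t=3ms outcome=F: state=CLOSED
  event#5 t=4ms outcome=F: state=CLOSED
  event#6 t=5ms outcome=S: state=CLOSED
  event#7 t=9ms outcome=F: state=CLOSED
  event#8 t=11ms outcome=S: state=CLOSED
  event#9 t=15ms outcome=S: state=CLOSED
  event#10 t=18ms outcome=S: state=CLOSED
  event#11 t=19ms outcome=S: state=CLOSED
  event#12 t=22ms outcome=S: state=CLOSED
  event#13 t=24ms outcome=S: state=CLOSED
  event#14 t=28ms outcome=F: state=CLOSED
  event#15 t=32ms outcome=F: state=CLOSED

Answer: CCCCCCCCCCCCCCC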